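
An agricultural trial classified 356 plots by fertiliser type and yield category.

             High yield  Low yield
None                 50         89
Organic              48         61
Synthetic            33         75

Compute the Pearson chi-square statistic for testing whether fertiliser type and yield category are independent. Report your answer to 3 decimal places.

Row totals: 139, 109, 108. Column totals: 131, 225. Grand total N = 356.
Expected counts (row total × column total / N):
  None, High yield: 139×131/356 = 51.1489
  None, Low yield: 139×225/356 = 87.8511
  Organic, High yield: 109×131/356 = 40.1096
  Organic, Low yield: 109×225/356 = 68.8904
  Synthetic, High yield: 108×131/356 = 39.7416
  Synthetic, Low yield: 108×225/356 = 68.2584
Contributions (O − E)²/E:
  (50 − 51.1489)²/51.1489 = 0.0258
  (89 − 87.8511)²/87.8511 = 0.0150
  (48 − 40.1096)²/40.1096 = 1.5522
  (61 − 68.8904)²/68.8904 = 0.9037
  (33 − 39.7416)²/39.7416 = 1.1436
  (75 − 68.2584)²/68.2584 = 0.6658
χ² = 0.0258 + 0.0150 + 1.5522 + 0.9037 + 1.1436 + 0.6658 = 4.306

4.306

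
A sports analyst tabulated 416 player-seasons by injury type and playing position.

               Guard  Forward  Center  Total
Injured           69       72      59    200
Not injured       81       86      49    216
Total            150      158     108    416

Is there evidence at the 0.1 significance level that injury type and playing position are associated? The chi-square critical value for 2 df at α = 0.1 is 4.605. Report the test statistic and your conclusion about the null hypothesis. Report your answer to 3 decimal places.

Grand total N = 416.
Expected counts (row total × column total / N):
  Injured, Guard: 200×150/416 = 72.1154
  Injured, Forward: 200×158/416 = 75.9615
  Injured, Center: 200×108/416 = 51.9231
  Not injured, Guard: 216×150/416 = 77.8846
  Not injured, Forward: 216×158/416 = 82.0385
  Not injured, Center: 216×108/416 = 56.0769
Contributions (O − E)²/E:
  (69 − 72.1154)²/72.1154 = 0.1346
  (72 − 75.9615)²/75.9615 = 0.2066
  (59 − 51.9231)²/51.9231 = 0.9646
  (81 − 77.8846)²/77.8846 = 0.1246
  (86 − 82.0385)²/82.0385 = 0.1913
  (49 − 56.0769)²/56.0769 = 0.8931
χ² = 0.1346 + 0.2066 + 0.9646 + 0.1246 + 0.1913 + 0.8931 = 2.515
df = (2−1)(3−1) = 2. Since 2.515 < 4.605, fail to reject the null hypothesis of independence at α = 0.1.

2.515; fail to reject H₀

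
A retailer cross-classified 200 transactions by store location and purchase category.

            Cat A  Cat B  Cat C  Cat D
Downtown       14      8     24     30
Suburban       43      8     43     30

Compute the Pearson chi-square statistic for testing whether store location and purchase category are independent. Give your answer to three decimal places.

9.149

Row totals: 76, 124. Column totals: 57, 16, 67, 60. Grand total N = 200.
Expected counts (row total × column total / N):
  Downtown, Cat A: 76×57/200 = 21.6600
  Downtown, Cat B: 76×16/200 = 6.0800
  Downtown, Cat C: 76×67/200 = 25.4600
  Downtown, Cat D: 76×60/200 = 22.8000
  Suburban, Cat A: 124×57/200 = 35.3400
  Suburban, Cat B: 124×16/200 = 9.9200
  Suburban, Cat C: 124×67/200 = 41.5400
  Suburban, Cat D: 124×60/200 = 37.2000
Contributions (O − E)²/E:
  (14 − 21.6600)²/21.6600 = 2.7089
  (8 − 6.0800)²/6.0800 = 0.6063
  (24 − 25.4600)²/25.4600 = 0.0837
  (30 − 22.8000)²/22.8000 = 2.2737
  (43 − 35.3400)²/35.3400 = 1.6603
  (8 − 9.9200)²/9.9200 = 0.3716
  (43 − 41.5400)²/41.5400 = 0.0513
  (30 − 37.2000)²/37.2000 = 1.3935
χ² = 2.7089 + 0.6063 + 0.0837 + 2.2737 + 1.6603 + 0.3716 + 0.0513 + 1.3935 = 9.149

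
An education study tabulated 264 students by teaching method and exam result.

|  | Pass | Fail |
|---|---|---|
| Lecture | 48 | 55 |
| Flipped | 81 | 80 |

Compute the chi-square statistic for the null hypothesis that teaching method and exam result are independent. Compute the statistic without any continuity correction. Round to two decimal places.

Row totals: 103, 161. Column totals: 129, 135. Grand total N = 264.
Expected counts (row total × column total / N):
  Lecture, Pass: 103×129/264 = 50.330
  Lecture, Fail: 103×135/264 = 52.670
  Flipped, Pass: 161×129/264 = 78.670
  Flipped, Fail: 161×135/264 = 82.330
Contributions (O − E)²/E:
  (48 − 50.330)²/50.330 = 0.1079
  (55 − 52.670)²/52.670 = 0.1031
  (81 − 78.670)²/78.670 = 0.0690
  (80 − 82.330)²/82.330 = 0.0659
χ² = 0.1079 + 0.1031 + 0.0690 + 0.0659 = 0.35

0.35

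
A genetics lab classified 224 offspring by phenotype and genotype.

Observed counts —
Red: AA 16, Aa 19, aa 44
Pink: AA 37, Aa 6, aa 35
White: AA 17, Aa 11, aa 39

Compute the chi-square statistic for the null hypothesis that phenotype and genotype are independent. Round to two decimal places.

18.31

Row totals: 79, 78, 67. Column totals: 70, 36, 118. Grand total N = 224.
Expected counts (row total × column total / N):
  Red, AA: 79×70/224 = 24.6875
  Red, Aa: 79×36/224 = 12.6964
  Red, aa: 79×118/224 = 41.6161
  Pink, AA: 78×70/224 = 24.3750
  Pink, Aa: 78×36/224 = 12.5357
  Pink, aa: 78×118/224 = 41.0893
  White, AA: 67×70/224 = 20.9375
  White, Aa: 67×36/224 = 10.7679
  White, aa: 67×118/224 = 35.2946
Contributions (O − E)²/E:
  (16 − 24.6875)²/24.6875 = 3.0571
  (19 − 12.6964)²/12.6964 = 3.1297
  (44 − 41.6161)²/41.6161 = 0.1366
  (37 − 24.3750)²/24.3750 = 6.5391
  (6 − 12.5357)²/12.5357 = 3.4075
  (35 − 41.0893)²/41.0893 = 0.9024
  (17 − 20.9375)²/20.9375 = 0.7405
  (11 − 10.7679)²/10.7679 = 0.0050
  (39 − 35.2946)²/35.2946 = 0.3890
χ² = 3.0571 + 3.1297 + 0.1366 + 6.5391 + 3.4075 + 0.9024 + 0.7405 + 0.0050 + 0.3890 = 18.31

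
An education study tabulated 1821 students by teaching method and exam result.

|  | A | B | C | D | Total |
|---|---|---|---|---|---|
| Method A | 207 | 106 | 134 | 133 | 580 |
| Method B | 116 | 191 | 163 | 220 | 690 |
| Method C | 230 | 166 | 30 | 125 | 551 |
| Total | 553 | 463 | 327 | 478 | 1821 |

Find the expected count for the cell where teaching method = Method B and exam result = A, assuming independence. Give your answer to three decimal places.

Row total (Method B) = 690; column total (A) = 553; grand total N = 1821.
Expected count = (row total × column total) / N = 690 × 553 / 1821 = 209.539.

209.539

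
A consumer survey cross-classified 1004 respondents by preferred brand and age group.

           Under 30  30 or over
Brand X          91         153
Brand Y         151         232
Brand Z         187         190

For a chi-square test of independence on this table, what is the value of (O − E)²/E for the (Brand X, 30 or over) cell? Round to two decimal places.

1.26

Row total (Brand X) = 244; column total (30 or over) = 575; N = 1004.
Expected count E = 244 × 575 / 1004 = 139.741.
Contribution = (O − E)²/E = (153 − 139.741)² / 139.741 = 1.26.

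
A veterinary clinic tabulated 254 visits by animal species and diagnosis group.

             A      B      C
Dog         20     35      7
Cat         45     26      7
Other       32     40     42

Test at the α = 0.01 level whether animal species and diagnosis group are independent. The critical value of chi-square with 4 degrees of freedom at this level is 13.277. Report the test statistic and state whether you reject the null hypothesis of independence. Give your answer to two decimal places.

37.80; reject H₀

Row totals: 62, 78, 114. Column totals: 97, 101, 56. Grand total N = 254.
Expected counts (row total × column total / N):
  Dog, A: 62×97/254 = 23.6772
  Dog, B: 62×101/254 = 24.6535
  Dog, C: 62×56/254 = 13.6693
  Cat, A: 78×97/254 = 29.7874
  Cat, B: 78×101/254 = 31.0157
  Cat, C: 78×56/254 = 17.1969
  Other, A: 114×97/254 = 43.5354
  Other, B: 114×101/254 = 45.3307
  Other, C: 114×56/254 = 25.1339
Contributions (O − E)²/E:
  (20 − 23.6772)²/23.6772 = 0.5711
  (35 − 24.6535)²/24.6535 = 4.3422
  (7 − 13.6693)²/13.6693 = 3.2540
  (45 − 29.7874)²/29.7874 = 7.7692
  (26 − 31.0157)²/31.0157 = 0.8111
  (7 − 17.1969)²/17.1969 = 6.0463
  (32 − 43.5354)²/43.5354 = 3.0565
  (40 − 45.3307)²/45.3307 = 0.6269
  (42 − 25.1339)²/25.1339 = 11.3180
χ² = 0.5711 + 4.3422 + 3.2540 + 7.7692 + 0.8111 + 6.0463 + 3.0565 + 0.6269 + 11.3180 = 37.80
df = (3−1)(3−1) = 4. Since 37.80 > 13.277, reject the null hypothesis of independence at α = 0.01.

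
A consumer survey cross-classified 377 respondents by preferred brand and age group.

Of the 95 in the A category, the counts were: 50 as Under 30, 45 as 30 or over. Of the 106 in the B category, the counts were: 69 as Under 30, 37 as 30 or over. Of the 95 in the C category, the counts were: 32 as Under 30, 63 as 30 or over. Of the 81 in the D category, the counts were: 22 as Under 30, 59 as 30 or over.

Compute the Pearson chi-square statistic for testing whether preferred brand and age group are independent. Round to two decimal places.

34.63

Row totals: 95, 106, 95, 81. Column totals: 173, 204. Grand total N = 377.
Expected counts (row total × column total / N):
  A, Under 30: 95×173/377 = 43.594
  A, 30 or over: 95×204/377 = 51.406
  B, Under 30: 106×173/377 = 48.642
  B, 30 or over: 106×204/377 = 57.358
  C, Under 30: 95×173/377 = 43.594
  C, 30 or over: 95×204/377 = 51.406
  D, Under 30: 81×173/377 = 37.170
  D, 30 or over: 81×204/377 = 43.830
Contributions (O − E)²/E:
  (50 − 43.594)²/43.594 = 0.9413
  (45 − 51.406)²/51.406 = 0.7983
  (69 − 48.642)²/48.642 = 8.5204
  (37 − 57.358)²/57.358 = 7.2256
  (32 − 43.594)²/43.594 = 3.0835
  (63 − 51.406)²/51.406 = 2.6149
  (22 − 37.170)²/37.170 = 6.1913
  (59 − 43.830)²/43.830 = 5.2505
χ² = 0.9413 + 0.7983 + 8.5204 + 7.2256 + 3.0835 + 2.6149 + 6.1913 + 5.2505 = 34.63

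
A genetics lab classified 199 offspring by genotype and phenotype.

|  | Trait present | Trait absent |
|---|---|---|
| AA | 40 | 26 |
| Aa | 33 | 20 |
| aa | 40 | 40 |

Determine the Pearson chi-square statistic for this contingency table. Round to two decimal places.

2.54

Row totals: 66, 53, 80. Column totals: 113, 86. Grand total N = 199.
Expected counts (row total × column total / N):
  AA, Trait present: 66×113/199 = 37.477
  AA, Trait absent: 66×86/199 = 28.523
  Aa, Trait present: 53×113/199 = 30.095
  Aa, Trait absent: 53×86/199 = 22.905
  aa, Trait present: 80×113/199 = 45.427
  aa, Trait absent: 80×86/199 = 34.573
Contributions (O − E)²/E:
  (40 − 37.477)²/37.477 = 0.1699
  (26 − 28.523)²/28.523 = 0.2232
  (33 − 30.095)²/30.095 = 0.2804
  (20 − 22.905)²/22.905 = 0.3684
  (40 − 45.427)²/45.427 = 0.6483
  (40 − 34.573)²/34.573 = 0.8519
χ² = 0.1699 + 0.2232 + 0.2804 + 0.3684 + 0.6483 + 0.8519 = 2.54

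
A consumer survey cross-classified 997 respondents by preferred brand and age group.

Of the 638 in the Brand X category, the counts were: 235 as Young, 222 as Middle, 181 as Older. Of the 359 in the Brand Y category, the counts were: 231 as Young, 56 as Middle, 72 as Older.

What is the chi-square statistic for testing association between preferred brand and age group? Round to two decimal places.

Row totals: 638, 359. Column totals: 466, 278, 253. Grand total N = 997.
Expected counts (row total × column total / N):
  Brand X, Young: 638×466/997 = 298.203
  Brand X, Middle: 638×278/997 = 177.898
  Brand X, Older: 638×253/997 = 161.900
  Brand Y, Young: 359×466/997 = 167.797
  Brand Y, Middle: 359×278/997 = 100.102
  Brand Y, Older: 359×253/997 = 91.100
Contributions (O − E)²/E:
  (235 − 298.203)²/298.203 = 13.3956
  (222 − 177.898)²/177.898 = 10.9332
  (181 − 161.900)²/161.900 = 2.2533
  (231 − 167.797)²/167.797 = 23.8063
  (56 − 100.102)²/100.102 = 19.4300
  (72 − 91.100)²/91.100 = 4.0045
χ² = 13.3956 + 10.9332 + 2.2533 + 23.8063 + 19.4300 + 4.0045 = 73.82

73.82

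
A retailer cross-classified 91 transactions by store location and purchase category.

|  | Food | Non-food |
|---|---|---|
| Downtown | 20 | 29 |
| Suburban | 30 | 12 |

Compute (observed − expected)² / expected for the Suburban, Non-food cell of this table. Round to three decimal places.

2.533

Row total (Suburban) = 42; column total (Non-food) = 41; N = 91.
Expected count E = 42 × 41 / 91 = 18.9231.
Contribution = (O − E)²/E = (12 − 18.9231)² / 18.9231 = 2.533.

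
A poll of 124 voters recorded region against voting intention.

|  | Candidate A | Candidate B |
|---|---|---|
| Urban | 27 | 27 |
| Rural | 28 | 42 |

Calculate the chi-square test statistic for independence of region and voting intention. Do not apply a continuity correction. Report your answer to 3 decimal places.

1.235

Row totals: 54, 70. Column totals: 55, 69. Grand total N = 124.
Expected counts (row total × column total / N):
  Urban, Candidate A: 54×55/124 = 23.9516
  Urban, Candidate B: 54×69/124 = 30.0484
  Rural, Candidate A: 70×55/124 = 31.0484
  Rural, Candidate B: 70×69/124 = 38.9516
Contributions (O − E)²/E:
  (27 − 23.9516)²/23.9516 = 0.3880
  (27 − 30.0484)²/30.0484 = 0.3093
  (28 − 31.0484)²/31.0484 = 0.2993
  (42 − 38.9516)²/38.9516 = 0.2386
χ² = 0.3880 + 0.3093 + 0.2993 + 0.2386 = 1.235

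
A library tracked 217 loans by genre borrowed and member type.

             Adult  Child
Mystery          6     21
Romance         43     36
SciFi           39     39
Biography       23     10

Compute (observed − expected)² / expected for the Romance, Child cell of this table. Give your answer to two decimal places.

0.17

Row total (Romance) = 79; column total (Child) = 106; N = 217.
Expected count E = 79 × 106 / 217 = 38.590.
Contribution = (O − E)²/E = (36 − 38.590)² / 38.590 = 0.17.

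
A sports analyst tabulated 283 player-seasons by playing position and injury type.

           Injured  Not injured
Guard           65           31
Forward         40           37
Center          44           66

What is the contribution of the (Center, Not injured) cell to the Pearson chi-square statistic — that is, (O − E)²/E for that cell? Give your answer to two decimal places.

Row total (Center) = 110; column total (Not injured) = 134; N = 283.
Expected count E = 110 × 134 / 283 = 52.085.
Contribution = (O − E)²/E = (66 − 52.085)² / 52.085 = 3.72.

3.72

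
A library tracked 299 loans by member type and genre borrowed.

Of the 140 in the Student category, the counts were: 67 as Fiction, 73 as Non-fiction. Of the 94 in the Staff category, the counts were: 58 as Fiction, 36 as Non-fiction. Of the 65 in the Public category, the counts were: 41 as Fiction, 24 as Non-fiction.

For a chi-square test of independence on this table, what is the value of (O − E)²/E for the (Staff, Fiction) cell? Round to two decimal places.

0.65

Row total (Staff) = 94; column total (Fiction) = 166; N = 299.
Expected count E = 94 × 166 / 299 = 52.187.
Contribution = (O − E)²/E = (58 − 52.187)² / 52.187 = 0.65.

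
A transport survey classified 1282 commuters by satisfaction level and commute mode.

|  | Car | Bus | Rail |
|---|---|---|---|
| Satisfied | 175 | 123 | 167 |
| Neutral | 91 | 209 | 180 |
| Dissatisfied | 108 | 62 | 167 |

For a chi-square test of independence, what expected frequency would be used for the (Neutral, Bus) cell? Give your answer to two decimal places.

147.52

Row total (Neutral) = 480; column total (Bus) = 394; grand total N = 1282.
Expected count = (row total × column total) / N = 480 × 394 / 1282 = 147.52.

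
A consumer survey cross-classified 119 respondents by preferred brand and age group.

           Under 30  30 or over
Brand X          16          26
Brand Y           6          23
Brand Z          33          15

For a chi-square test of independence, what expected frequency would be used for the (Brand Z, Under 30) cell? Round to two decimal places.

Row total (Brand Z) = 48; column total (Under 30) = 55; grand total N = 119.
Expected count = (row total × column total) / N = 48 × 55 / 119 = 22.18.

22.18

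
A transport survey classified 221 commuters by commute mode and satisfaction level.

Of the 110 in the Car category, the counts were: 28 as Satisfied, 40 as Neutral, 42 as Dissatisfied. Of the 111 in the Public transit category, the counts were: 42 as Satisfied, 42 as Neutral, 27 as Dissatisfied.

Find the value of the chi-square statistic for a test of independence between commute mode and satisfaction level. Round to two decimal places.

Row totals: 110, 111. Column totals: 70, 82, 69. Grand total N = 221.
Expected counts (row total × column total / N):
  Car, Satisfied: 110×70/221 = 34.842
  Car, Neutral: 110×82/221 = 40.814
  Car, Dissatisfied: 110×69/221 = 34.344
  Public transit, Satisfied: 111×70/221 = 35.158
  Public transit, Neutral: 111×82/221 = 41.186
  Public transit, Dissatisfied: 111×69/221 = 34.656
Contributions (O − E)²/E:
  (28 − 34.842)²/34.842 = 1.3436
  (40 − 40.814)²/40.814 = 0.0162
  (42 − 34.344)²/34.344 = 1.7067
  (42 − 35.158)²/35.158 = 1.3315
  (42 − 41.186)²/41.186 = 0.0161
  (27 − 34.656)²/34.656 = 1.6913
χ² = 1.3436 + 0.0162 + 1.7067 + 1.3315 + 0.0161 + 1.6913 = 6.11

6.11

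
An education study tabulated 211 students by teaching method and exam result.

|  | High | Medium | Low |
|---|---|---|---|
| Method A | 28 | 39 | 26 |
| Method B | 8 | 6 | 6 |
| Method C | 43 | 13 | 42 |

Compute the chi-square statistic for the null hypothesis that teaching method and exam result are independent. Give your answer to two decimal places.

Row totals: 93, 20, 98. Column totals: 79, 58, 74. Grand total N = 211.
Expected counts (row total × column total / N):
  Method A, High: 93×79/211 = 34.8199
  Method A, Medium: 93×58/211 = 25.5640
  Method A, Low: 93×74/211 = 32.6161
  Method B, High: 20×79/211 = 7.4882
  Method B, Medium: 20×58/211 = 5.4976
  Method B, Low: 20×74/211 = 7.0142
  Method C, High: 98×79/211 = 36.6919
  Method C, Medium: 98×58/211 = 26.9384
  Method C, Low: 98×74/211 = 34.3697
Contributions (O − E)²/E:
  (28 − 34.8199)²/34.8199 = 1.3358
  (39 − 25.5640)²/25.5640 = 7.0617
  (26 − 32.6161)²/32.6161 = 1.3421
  (8 − 7.4882)²/7.4882 = 0.0350
  (6 − 5.4976)²/5.4976 = 0.0459
  (6 − 7.0142)²/7.0142 = 0.1466
  (43 − 36.6919)²/36.6919 = 1.0845
  (13 − 26.9384)²/26.9384 = 7.2120
  (42 − 34.3697)²/34.3697 = 1.6940
χ² = 1.3358 + 7.0617 + 1.3421 + 0.0350 + 0.0459 + 0.1466 + 1.0845 + 7.2120 + 1.6940 = 19.96

19.96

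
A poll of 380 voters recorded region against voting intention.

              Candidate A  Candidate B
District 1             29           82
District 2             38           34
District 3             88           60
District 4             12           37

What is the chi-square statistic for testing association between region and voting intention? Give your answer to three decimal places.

Row totals: 111, 72, 148, 49. Column totals: 167, 213. Grand total N = 380.
Expected counts (row total × column total / N):
  District 1, Candidate A: 111×167/380 = 48.7816
  District 1, Candidate B: 111×213/380 = 62.2184
  District 2, Candidate A: 72×167/380 = 31.6421
  District 2, Candidate B: 72×213/380 = 40.3579
  District 3, Candidate A: 148×167/380 = 65.0421
  District 3, Candidate B: 148×213/380 = 82.9579
  District 4, Candidate A: 49×167/380 = 21.5342
  District 4, Candidate B: 49×213/380 = 27.4658
Contributions (O − E)²/E:
  (29 − 48.7816)²/48.7816 = 8.0217
  (82 − 62.2184)²/62.2184 = 6.2893
  (38 − 31.6421)²/31.6421 = 1.2775
  (34 − 40.3579)²/40.3579 = 1.0016
  (88 − 65.0421)²/65.0421 = 8.1034
  (60 − 82.9579)²/82.9579 = 6.3534
  (12 − 21.5342)²/21.5342 = 4.2212
  (37 − 27.4658)²/27.4658 = 3.3096
χ² = 8.0217 + 6.2893 + 1.2775 + 1.0016 + 8.1034 + 6.3534 + 4.2212 + 3.3096 = 38.578

38.578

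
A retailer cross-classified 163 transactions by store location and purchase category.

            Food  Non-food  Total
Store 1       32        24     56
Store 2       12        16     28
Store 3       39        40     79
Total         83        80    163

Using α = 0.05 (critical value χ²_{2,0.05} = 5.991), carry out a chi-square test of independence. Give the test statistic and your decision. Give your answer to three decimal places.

1.672; fail to reject H₀

Grand total N = 163.
Expected counts (row total × column total / N):
  Store 1, Food: 56×83/163 = 28.51534
  Store 1, Non-food: 56×80/163 = 27.48466
  Store 2, Food: 28×83/163 = 14.25767
  Store 2, Non-food: 28×80/163 = 13.74233
  Store 3, Food: 79×83/163 = 40.22699
  Store 3, Non-food: 79×80/163 = 38.77301
Contributions (O − E)²/E:
  (32 − 28.51534)²/28.51534 = 0.4258
  (24 − 27.48466)²/27.48466 = 0.4418
  (12 − 14.25767)²/14.25767 = 0.3575
  (16 − 13.74233)²/13.74233 = 0.3709
  (39 − 40.22699)²/40.22699 = 0.0374
  (40 − 38.77301)²/38.77301 = 0.0388
χ² = 0.4258 + 0.4418 + 0.3575 + 0.3709 + 0.0374 + 0.0388 = 1.672
df = (3−1)(2−1) = 2. Since 1.672 < 5.991, fail to reject the null hypothesis of independence at α = 0.05.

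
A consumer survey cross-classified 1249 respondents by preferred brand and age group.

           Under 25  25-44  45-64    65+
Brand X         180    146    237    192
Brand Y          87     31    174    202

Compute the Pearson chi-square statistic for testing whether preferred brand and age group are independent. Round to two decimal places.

Row totals: 755, 494. Column totals: 267, 177, 411, 394. Grand total N = 1249.
Expected counts (row total × column total / N):
  Brand X, Under 25: 755×267/1249 = 161.397
  Brand X, 25-44: 755×177/1249 = 106.994
  Brand X, 45-64: 755×411/1249 = 248.443
  Brand X, 65+: 755×394/1249 = 238.167
  Brand Y, Under 25: 494×267/1249 = 105.603
  Brand Y, 25-44: 494×177/1249 = 70.006
  Brand Y, 45-64: 494×411/1249 = 162.557
  Brand Y, 65+: 494×394/1249 = 155.833
Contributions (O − E)²/E:
  (180 − 161.397)²/161.397 = 2.1442
  (146 − 106.994)²/106.994 = 14.2201
  (237 − 248.443)²/248.443 = 0.5271
  (192 − 238.167)²/238.167 = 8.9491
  (87 − 105.603)²/105.603 = 3.2771
  (31 − 70.006)²/70.006 = 21.7334
  (174 − 162.557)²/162.557 = 0.8055
  (202 − 155.833)²/155.833 = 13.6774
χ² = 2.1442 + 14.2201 + 0.5271 + 8.9491 + 3.2771 + 21.7334 + 0.8055 + 13.6774 = 65.33

65.33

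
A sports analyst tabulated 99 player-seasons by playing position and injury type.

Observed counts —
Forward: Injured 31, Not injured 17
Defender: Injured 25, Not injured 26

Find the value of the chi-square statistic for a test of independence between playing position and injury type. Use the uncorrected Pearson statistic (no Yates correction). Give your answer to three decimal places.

2.438

Row totals: 48, 51. Column totals: 56, 43. Grand total N = 99.
Expected counts (row total × column total / N):
  Forward, Injured: 48×56/99 = 27.1515
  Forward, Not injured: 48×43/99 = 20.8485
  Defender, Injured: 51×56/99 = 28.8485
  Defender, Not injured: 51×43/99 = 22.1515
Contributions (O − E)²/E:
  (31 − 27.1515)²/27.1515 = 0.5455
  (17 − 20.8485)²/20.8485 = 0.7104
  (25 − 28.8485)²/28.8485 = 0.5134
  (26 − 22.1515)²/22.1515 = 0.6686
χ² = 0.5455 + 0.7104 + 0.5134 + 0.6686 = 2.438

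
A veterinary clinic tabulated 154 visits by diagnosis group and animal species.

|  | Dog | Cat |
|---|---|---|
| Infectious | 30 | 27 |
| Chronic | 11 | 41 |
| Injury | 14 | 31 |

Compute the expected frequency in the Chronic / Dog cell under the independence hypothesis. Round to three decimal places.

18.571

Row total (Chronic) = 52; column total (Dog) = 55; grand total N = 154.
Expected count = (row total × column total) / N = 52 × 55 / 154 = 18.571.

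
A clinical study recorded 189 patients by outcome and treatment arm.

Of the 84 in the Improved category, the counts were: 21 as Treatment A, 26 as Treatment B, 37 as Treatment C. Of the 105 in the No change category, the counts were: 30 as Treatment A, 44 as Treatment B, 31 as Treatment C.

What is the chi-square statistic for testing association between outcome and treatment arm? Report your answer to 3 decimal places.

Row totals: 84, 105. Column totals: 51, 70, 68. Grand total N = 189.
Expected counts (row total × column total / N):
  Improved, Treatment A: 84×51/189 = 22.6667
  Improved, Treatment B: 84×70/189 = 31.1111
  Improved, Treatment C: 84×68/189 = 30.2222
  No change, Treatment A: 105×51/189 = 28.3333
  No change, Treatment B: 105×70/189 = 38.8889
  No change, Treatment C: 105×68/189 = 37.7778
Contributions (O − E)²/E:
  (21 − 22.6667)²/22.6667 = 0.1226
  (26 − 31.1111)²/31.1111 = 0.8397
  (37 − 30.2222)²/30.2222 = 1.5200
  (30 − 28.3333)²/28.3333 = 0.0980
  (44 − 38.8889)²/38.8889 = 0.6717
  (31 − 37.7778)²/37.7778 = 1.2160
χ² = 0.1226 + 0.8397 + 1.5200 + 0.0980 + 0.6717 + 1.2160 = 4.468

4.468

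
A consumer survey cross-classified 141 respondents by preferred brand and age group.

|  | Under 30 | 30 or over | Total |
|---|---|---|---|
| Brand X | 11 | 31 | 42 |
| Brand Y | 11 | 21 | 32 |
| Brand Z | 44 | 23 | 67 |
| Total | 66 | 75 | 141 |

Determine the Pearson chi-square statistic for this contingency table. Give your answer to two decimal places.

Grand total N = 141.
Expected counts (row total × column total / N):
  Brand X, Under 30: 42×66/141 = 19.660
  Brand X, 30 or over: 42×75/141 = 22.340
  Brand Y, Under 30: 32×66/141 = 14.979
  Brand Y, 30 or over: 32×75/141 = 17.021
  Brand Z, Under 30: 67×66/141 = 31.362
  Brand Z, 30 or over: 67×75/141 = 35.638
Contributions (O − E)²/E:
  (11 − 19.660)²/19.660 = 3.8146
  (31 − 22.340)²/22.340 = 3.3570
  (11 − 14.979)²/14.979 = 1.0570
  (21 − 17.021)²/17.021 = 0.9302
  (44 − 31.362)²/31.362 = 5.0928
  (23 − 35.638)²/35.638 = 4.4817
χ² = 3.8146 + 3.3570 + 1.0570 + 0.9302 + 5.0928 + 4.4817 = 18.73

18.73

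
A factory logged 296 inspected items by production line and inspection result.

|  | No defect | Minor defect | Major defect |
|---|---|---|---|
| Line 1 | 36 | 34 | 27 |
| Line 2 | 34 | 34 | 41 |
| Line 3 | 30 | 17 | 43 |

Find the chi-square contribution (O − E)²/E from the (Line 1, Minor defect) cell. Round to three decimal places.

1.356

Row total (Line 1) = 97; column total (Minor defect) = 85; N = 296.
Expected count E = 97 × 85 / 296 = 27.8547.
Contribution = (O − E)²/E = (34 − 27.8547)² / 27.8547 = 1.356.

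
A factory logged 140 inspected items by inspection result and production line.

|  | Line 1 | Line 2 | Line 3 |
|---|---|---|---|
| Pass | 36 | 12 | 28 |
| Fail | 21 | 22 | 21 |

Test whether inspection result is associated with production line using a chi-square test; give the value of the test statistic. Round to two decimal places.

6.91

Row totals: 76, 64. Column totals: 57, 34, 49. Grand total N = 140.
Expected counts (row total × column total / N):
  Pass, Line 1: 76×57/140 = 30.943
  Pass, Line 2: 76×34/140 = 18.457
  Pass, Line 3: 76×49/140 = 26.600
  Fail, Line 1: 64×57/140 = 26.057
  Fail, Line 2: 64×34/140 = 15.543
  Fail, Line 3: 64×49/140 = 22.400
Contributions (O − E)²/E:
  (36 − 30.943)²/30.943 = 0.8265
  (12 − 18.457)²/18.457 = 2.2589
  (28 − 26.600)²/26.600 = 0.0737
  (21 − 26.057)²/26.057 = 0.9814
  (22 − 15.543)²/15.543 = 2.6824
  (21 − 22.400)²/22.400 = 0.0875
χ² = 0.8265 + 2.2589 + 0.0737 + 0.9814 + 2.6824 + 0.0875 = 6.91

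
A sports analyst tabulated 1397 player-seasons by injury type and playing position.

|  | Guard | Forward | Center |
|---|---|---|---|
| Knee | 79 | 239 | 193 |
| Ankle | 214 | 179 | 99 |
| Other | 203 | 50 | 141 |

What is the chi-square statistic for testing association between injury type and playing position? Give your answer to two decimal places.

203.42

Row totals: 511, 492, 394. Column totals: 496, 468, 433. Grand total N = 1397.
Expected counts (row total × column total / N):
  Knee, Guard: 511×496/1397 = 181.429
  Knee, Forward: 511×468/1397 = 171.187
  Knee, Center: 511×433/1397 = 158.384
  Ankle, Guard: 492×496/1397 = 174.683
  Ankle, Forward: 492×468/1397 = 164.822
  Ankle, Center: 492×433/1397 = 152.495
  Other, Guard: 394×496/1397 = 139.888
  Other, Forward: 394×468/1397 = 131.991
  Other, Center: 394×433/1397 = 122.120
Contributions (O − E)²/E:
  (79 − 181.429)²/181.429 = 57.8281
  (239 − 171.187)²/171.187 = 26.8630
  (193 − 158.384)²/158.384 = 7.5656
  (214 − 174.683)²/174.683 = 8.8493
  (179 − 164.822)²/164.822 = 1.2196
  (99 − 152.495)²/152.495 = 18.7660
  (203 − 139.888)²/139.888 = 28.4737
  (50 − 131.991)²/131.991 = 50.9317
  (141 − 122.120)²/122.120 = 2.9189
χ² = 57.8281 + 26.8630 + 7.5656 + 8.8493 + 1.2196 + 18.7660 + 28.4737 + 50.9317 + 2.9189 = 203.42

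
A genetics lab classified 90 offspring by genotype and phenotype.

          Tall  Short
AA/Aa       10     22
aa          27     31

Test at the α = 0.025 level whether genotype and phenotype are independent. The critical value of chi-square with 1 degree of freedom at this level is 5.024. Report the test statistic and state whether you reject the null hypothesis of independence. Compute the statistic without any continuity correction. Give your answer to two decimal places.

1.99; fail to reject H₀

Row totals: 32, 58. Column totals: 37, 53. Grand total N = 90.
Expected counts (row total × column total / N):
  AA/Aa, Tall: 32×37/90 = 13.1556
  AA/Aa, Short: 32×53/90 = 18.8444
  aa, Tall: 58×37/90 = 23.8444
  aa, Short: 58×53/90 = 34.1556
Contributions (O − E)²/E:
  (10 − 13.1556)²/13.1556 = 0.7569
  (22 − 18.8444)²/18.8444 = 0.5284
  (27 − 23.8444)²/23.8444 = 0.4176
  (31 − 34.1556)²/34.1556 = 0.2915
χ² = 0.7569 + 0.5284 + 0.4176 + 0.2915 = 1.99
df = (2−1)(2−1) = 1. Since 1.99 < 5.024, fail to reject the null hypothesis of independence at α = 0.025.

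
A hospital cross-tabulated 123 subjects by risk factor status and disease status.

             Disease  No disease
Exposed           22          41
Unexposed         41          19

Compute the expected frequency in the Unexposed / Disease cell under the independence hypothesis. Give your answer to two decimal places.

30.73

Row total (Unexposed) = 60; column total (Disease) = 63; grand total N = 123.
Expected count = (row total × column total) / N = 60 × 63 / 123 = 30.73.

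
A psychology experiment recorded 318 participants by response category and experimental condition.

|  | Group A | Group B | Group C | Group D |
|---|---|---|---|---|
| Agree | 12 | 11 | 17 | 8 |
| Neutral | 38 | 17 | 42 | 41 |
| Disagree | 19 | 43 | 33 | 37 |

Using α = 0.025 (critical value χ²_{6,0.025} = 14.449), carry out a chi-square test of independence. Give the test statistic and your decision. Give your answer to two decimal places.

21.90; reject H₀

Row totals: 48, 138, 132. Column totals: 69, 71, 92, 86. Grand total N = 318.
Expected counts (row total × column total / N):
  Agree, Group A: 48×69/318 = 10.4151
  Agree, Group B: 48×71/318 = 10.7170
  Agree, Group C: 48×92/318 = 13.8868
  Agree, Group D: 48×86/318 = 12.9811
  Neutral, Group A: 138×69/318 = 29.9434
  Neutral, Group B: 138×71/318 = 30.8113
  Neutral, Group C: 138×92/318 = 39.9245
  Neutral, Group D: 138×86/318 = 37.3208
  Disagree, Group A: 132×69/318 = 28.6415
  Disagree, Group B: 132×71/318 = 29.4717
  Disagree, Group C: 132×92/318 = 38.1887
  Disagree, Group D: 132×86/318 = 35.6981
Contributions (O − E)²/E:
  (12 − 10.4151)²/10.4151 = 0.2412
  (11 − 10.7170)²/10.7170 = 0.0075
  (17 − 13.8868)²/13.8868 = 0.6979
  (8 − 12.9811)²/12.9811 = 1.9113
  (38 − 29.9434)²/29.9434 = 2.1677
  (17 − 30.8113)²/30.8113 = 6.1910
  (42 − 39.9245)²/39.9245 = 0.1079
  (41 − 37.3208)²/37.3208 = 0.3627
  (19 − 28.6415)²/28.6415 = 3.2456
  (43 − 29.4717)²/29.4717 = 6.2099
  (33 − 38.1887)²/38.1887 = 0.7050
  (37 − 35.6981)²/35.6981 = 0.0475
χ² = 0.2412 + 0.0075 + 0.6979 + 1.9113 + 2.1677 + 6.1910 + 0.1079 + 0.3627 + 3.2456 + 6.2099 + 0.7050 + 0.0475 = 21.90
df = (3−1)(4−1) = 6. Since 21.90 > 14.449, reject the null hypothesis of independence at α = 0.025.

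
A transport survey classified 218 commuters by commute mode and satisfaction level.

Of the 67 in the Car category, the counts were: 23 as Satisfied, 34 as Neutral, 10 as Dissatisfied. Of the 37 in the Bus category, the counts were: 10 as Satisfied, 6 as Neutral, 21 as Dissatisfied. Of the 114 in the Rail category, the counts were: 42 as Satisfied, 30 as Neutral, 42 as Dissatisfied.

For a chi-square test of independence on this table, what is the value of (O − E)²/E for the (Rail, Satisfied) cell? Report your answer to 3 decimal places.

0.197

Row total (Rail) = 114; column total (Satisfied) = 75; N = 218.
Expected count E = 114 × 75 / 218 = 39.2202.
Contribution = (O − E)²/E = (42 − 39.2202)² / 39.2202 = 0.197.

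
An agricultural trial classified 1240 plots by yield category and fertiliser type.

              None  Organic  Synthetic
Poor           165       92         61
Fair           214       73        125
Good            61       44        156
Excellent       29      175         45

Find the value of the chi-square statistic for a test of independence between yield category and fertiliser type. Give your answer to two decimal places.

359.52

Row totals: 318, 412, 261, 249. Column totals: 469, 384, 387. Grand total N = 1240.
Expected counts (row total × column total / N):
  Poor, None: 318×469/1240 = 120.276
  Poor, Organic: 318×384/1240 = 98.477
  Poor, Synthetic: 318×387/1240 = 99.247
  Fair, None: 412×469/1240 = 155.829
  Fair, Organic: 412×384/1240 = 127.587
  Fair, Synthetic: 412×387/1240 = 128.584
  Good, None: 261×469/1240 = 98.717
  Good, Organic: 261×384/1240 = 80.826
  Good, Synthetic: 261×387/1240 = 81.457
  Excellent, None: 249×469/1240 = 94.178
  Excellent, Organic: 249×384/1240 = 77.110
  Excellent, Synthetic: 249×387/1240 = 77.712
Contributions (O − E)²/E:
  (165 − 120.276)²/120.276 = 16.6304
  (92 − 98.477)²/98.477 = 0.4260
  (61 − 99.247)²/99.247 = 14.7393
  (214 − 155.829)²/155.829 = 21.7152
  (73 − 127.587)²/127.587 = 23.3546
  (125 − 128.584)²/128.584 = 0.0999
  (61 − 98.717)²/98.717 = 14.4106
  (44 − 80.826)²/80.826 = 16.7787
  (156 − 81.457)²/81.457 = 68.2159
  (29 − 94.178)²/94.178 = 45.1079
  (175 − 77.110)²/77.110 = 124.2699
  (45 − 77.712)²/77.712 = 13.7698
χ² = 16.6304 + 0.4260 + 14.7393 + 21.7152 + 23.3546 + 0.0999 + 14.4106 + 16.7787 + 68.2159 + 45.1079 + 124.2699 + 13.7698 = 359.52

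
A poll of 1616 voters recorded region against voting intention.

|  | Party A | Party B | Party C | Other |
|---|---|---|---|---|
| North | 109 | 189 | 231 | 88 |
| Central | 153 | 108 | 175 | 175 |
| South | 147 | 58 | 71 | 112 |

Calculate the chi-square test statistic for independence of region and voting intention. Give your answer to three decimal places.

137.642

Row totals: 617, 611, 388. Column totals: 409, 355, 477, 375. Grand total N = 1616.
Expected counts (row total × column total / N):
  North, Party A: 617×409/1616 = 156.1590
  North, Party B: 617×355/1616 = 135.5415
  North, Party C: 617×477/1616 = 182.1219
  North, Other: 617×375/1616 = 143.1776
  Central, Party A: 611×409/1616 = 154.6405
  Central, Party B: 611×355/1616 = 134.2234
  Central, Party C: 611×477/1616 = 180.3509
  Central, Other: 611×375/1616 = 141.7853
  South, Party A: 388×409/1616 = 98.2005
  South, Party B: 388×355/1616 = 85.2351
  South, Party C: 388×477/1616 = 114.5272
  South, Other: 388×375/1616 = 90.0371
Contributions (O − E)²/E:
  (109 − 156.1590)²/156.1590 = 14.2417
  (189 − 135.5415)²/135.5415 = 21.0844
  (231 − 182.1219)²/182.1219 = 13.1180
  (88 − 143.1776)²/143.1776 = 21.2643
  (153 − 154.6405)²/154.6405 = 0.0174
  (108 − 134.2234)²/134.2234 = 5.1233
  (175 − 180.3509)²/180.3509 = 0.1588
  (175 − 141.7853)²/141.7853 = 7.7809
  (147 − 98.2005)²/98.2005 = 24.2503
  (58 − 85.2351)²/85.2351 = 8.7024
  (71 − 114.5272)²/114.5272 = 16.5429
  (112 − 90.0371)²/90.0371 = 5.3574
χ² = 14.2417 + 21.0844 + 13.1180 + 21.2643 + 0.0174 + 5.1233 + 0.1588 + 7.7809 + 24.2503 + 8.7024 + 16.5429 + 5.3574 = 137.642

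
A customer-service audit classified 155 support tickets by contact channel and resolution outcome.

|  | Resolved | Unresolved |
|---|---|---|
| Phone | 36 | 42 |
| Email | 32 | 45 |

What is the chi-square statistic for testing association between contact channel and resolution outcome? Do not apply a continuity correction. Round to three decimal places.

Row totals: 78, 77. Column totals: 68, 87. Grand total N = 155.
Expected counts (row total × column total / N):
  Phone, Resolved: 78×68/155 = 34.2194
  Phone, Unresolved: 78×87/155 = 43.7806
  Email, Resolved: 77×68/155 = 33.7806
  Email, Unresolved: 77×87/155 = 43.2194
Contributions (O − E)²/E:
  (36 − 34.2194)²/34.2194 = 0.0927
  (42 − 43.7806)²/43.7806 = 0.0724
  (32 − 33.7806)²/33.7806 = 0.0939
  (45 − 43.2194)²/43.2194 = 0.0734
χ² = 0.0927 + 0.0724 + 0.0939 + 0.0734 = 0.332

0.332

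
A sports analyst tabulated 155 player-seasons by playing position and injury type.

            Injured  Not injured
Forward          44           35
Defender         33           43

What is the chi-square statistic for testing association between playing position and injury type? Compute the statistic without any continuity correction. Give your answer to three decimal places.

Row totals: 79, 76. Column totals: 77, 78. Grand total N = 155.
Expected counts (row total × column total / N):
  Forward, Injured: 79×77/155 = 39.2452
  Forward, Not injured: 79×78/155 = 39.7548
  Defender, Injured: 76×77/155 = 37.7548
  Defender, Not injured: 76×78/155 = 38.2452
Contributions (O − E)²/E:
  (44 − 39.2452)²/39.2452 = 0.5761
  (35 − 39.7548)²/39.7548 = 0.5687
  (33 − 37.7548)²/37.7548 = 0.5988
  (43 − 38.2452)²/38.2452 = 0.5911
χ² = 0.5761 + 0.5687 + 0.5988 + 0.5911 = 2.335

2.335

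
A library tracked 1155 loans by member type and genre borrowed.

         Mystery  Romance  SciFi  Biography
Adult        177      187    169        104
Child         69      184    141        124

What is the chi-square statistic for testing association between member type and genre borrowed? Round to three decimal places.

39.885

Row totals: 637, 518. Column totals: 246, 371, 310, 228. Grand total N = 1155.
Expected counts (row total × column total / N):
  Adult, Mystery: 637×246/1155 = 135.67273
  Adult, Romance: 637×371/1155 = 204.61212
  Adult, SciFi: 637×310/1155 = 170.96970
  Adult, Biography: 637×228/1155 = 125.74545
  Child, Mystery: 518×246/1155 = 110.32727
  Child, Romance: 518×371/1155 = 166.38788
  Child, SciFi: 518×310/1155 = 139.03030
  Child, Biography: 518×228/1155 = 102.25455
Contributions (O − E)²/E:
  (177 − 135.67273)²/135.67273 = 12.5887
  (187 − 204.61212)²/204.61212 = 1.5160
  (169 − 170.96970)²/170.96970 = 0.0227
  (104 − 125.74545)²/125.74545 = 3.7605
  (69 − 110.32727)²/110.32727 = 15.4807
  (184 − 166.38788)²/166.38788 = 1.8642
  (141 − 139.03030)²/139.03030 = 0.0279
  (124 − 102.25455)²/102.25455 = 4.6244
χ² = 12.5887 + 1.5160 + 0.0227 + 3.7605 + 15.4807 + 1.8642 + 0.0279 + 4.6244 = 39.885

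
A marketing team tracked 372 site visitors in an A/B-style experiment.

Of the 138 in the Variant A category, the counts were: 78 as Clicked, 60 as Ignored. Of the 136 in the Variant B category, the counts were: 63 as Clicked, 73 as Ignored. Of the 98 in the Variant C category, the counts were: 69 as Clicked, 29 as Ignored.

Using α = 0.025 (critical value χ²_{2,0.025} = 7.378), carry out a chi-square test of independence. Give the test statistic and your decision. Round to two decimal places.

13.44; reject H₀

Row totals: 138, 136, 98. Column totals: 210, 162. Grand total N = 372.
Expected counts (row total × column total / N):
  Variant A, Clicked: 138×210/372 = 77.903
  Variant A, Ignored: 138×162/372 = 60.097
  Variant B, Clicked: 136×210/372 = 76.774
  Variant B, Ignored: 136×162/372 = 59.226
  Variant C, Clicked: 98×210/372 = 55.323
  Variant C, Ignored: 98×162/372 = 42.677
Contributions (O − E)²/E:
  (78 − 77.903)²/77.903 = 0.0001
  (60 − 60.097)²/60.097 = 0.0002
  (63 − 76.774)²/76.774 = 2.4712
  (73 − 59.226)²/59.226 = 3.2034
  (69 − 55.323)²/55.323 = 3.3812
  (29 − 42.677)²/42.677 = 4.3832
χ² = 0.0001 + 0.0002 + 2.4712 + 3.2034 + 3.3812 + 4.3832 = 13.44
df = (3−1)(2−1) = 2. Since 13.44 > 7.378, reject the null hypothesis of independence at α = 0.025.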